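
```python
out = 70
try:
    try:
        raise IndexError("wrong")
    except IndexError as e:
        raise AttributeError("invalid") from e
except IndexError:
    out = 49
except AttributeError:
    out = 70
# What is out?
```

Step-by-step execution trace:
1. Inner try raises IndexError; inner `except IndexError as e` catches it.
2. `raise AttributeError(...) from e` raises AttributeError (IndexError is attached as __cause__, but only AttributeError is active).
3. Outer `except IndexError` does not match AttributeError; skipped.
4. Outer `except AttributeError` matches → out = 70.
Result: 70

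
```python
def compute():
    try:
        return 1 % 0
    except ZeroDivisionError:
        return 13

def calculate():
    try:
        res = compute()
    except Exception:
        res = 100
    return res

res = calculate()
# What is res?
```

Step-by-step execution trace:
1. `calculate()` calls `compute()`.
2. In compute: `1 % 0` raises ZeroDivisionError; `except ZeroDivisionError` catches it → returns 13.
3. In calculate: `res = compute()` → res = 13. No exception reaches calculate.
4. `except Exception` is skipped; calculate returns 13.
5. res = 13.
Result: 13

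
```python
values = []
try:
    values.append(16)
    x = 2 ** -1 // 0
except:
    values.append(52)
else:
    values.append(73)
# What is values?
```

Step-by-step execution trace:
1. try: `values.append(16)` → values = [16].
2. `x = 2 ** -1 // 0` raises ZeroDivisionError.
3. bare `except` matches → `values.append(52)` → values = [16, 52].
4. `else` is skipped (an exception was raised).
Result: [16, 52]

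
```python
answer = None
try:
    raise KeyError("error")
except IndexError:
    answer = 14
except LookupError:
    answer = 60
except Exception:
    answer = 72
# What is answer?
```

Step-by-step execution trace:
1. `raise KeyError(...)` raises KeyError.
2. `except IndexError` does not match (KeyError is not a subclass of IndexError); skipped.
3. `except LookupError` matches (KeyError is a subclass of LookupError) → answer = 60.
4. `except Exception` is not reached.
Result: 60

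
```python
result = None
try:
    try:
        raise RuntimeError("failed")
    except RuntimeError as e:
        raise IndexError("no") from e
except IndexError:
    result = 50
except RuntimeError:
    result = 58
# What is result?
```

Step-by-step execution trace:
1. Inner try raises RuntimeError; inner `except RuntimeError as e` catches it.
2. `raise IndexError(...) from e` raises IndexError (RuntimeError is attached as __cause__, but only IndexError is active).
3. Outer `except IndexError` matches → result = 50.
4. `except RuntimeError` is not reached.
Result: 50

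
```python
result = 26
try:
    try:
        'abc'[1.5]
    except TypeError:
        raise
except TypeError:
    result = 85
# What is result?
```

Step-by-step execution trace:
1. Inner try: `'abc'[1.5]` raises TypeError.
2. Inner `except TypeError` matches; bare `raise` re-raises the same TypeError.
3. Outer `except TypeError` matches → result = 85.
Result: 85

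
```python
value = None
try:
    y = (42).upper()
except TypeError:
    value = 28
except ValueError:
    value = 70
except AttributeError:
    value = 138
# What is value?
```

Step-by-step execution trace:
1. `y = (42).upper()` raises AttributeError.
2. `except TypeError` does not match AttributeError; skipped.
3. `except ValueError` does not match AttributeError; skipped.
4. `except AttributeError` matches → value = 138.
Result: 138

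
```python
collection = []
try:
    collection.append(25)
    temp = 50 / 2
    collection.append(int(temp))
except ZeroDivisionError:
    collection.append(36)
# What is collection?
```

Step-by-step execution trace:
1. try: `collection.append(25)` → collection = [25].
2. `temp = 50 / 2` → temp = 25.0. No exception raised.
3. `collection.append(int(temp))` → collection = [25, 25].
4. `except ZeroDivisionError` is skipped (no exception was raised).
Result: [25, 25]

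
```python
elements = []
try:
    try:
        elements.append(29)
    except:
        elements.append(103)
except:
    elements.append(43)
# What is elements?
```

Step-by-step execution trace:
1. Inner try: `elements.append(29)` → elements = [29]. No exception raised.
2. Inner `except` is skipped.
3. Inner try completes normally; outer `except` is skipped.
Result: [29]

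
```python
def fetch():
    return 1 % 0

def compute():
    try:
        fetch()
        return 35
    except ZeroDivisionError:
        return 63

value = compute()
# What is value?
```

Step-by-step execution trace:
1. `compute()` calls `fetch()`.
2. `fetch()` evaluates `1 % 0`, which raises ZeroDivisionError; it propagates to the caller.
3. `return 35` is not reached.
4. `except ZeroDivisionError` in compute matches → returns 63.
5. value = 63.
Result: 63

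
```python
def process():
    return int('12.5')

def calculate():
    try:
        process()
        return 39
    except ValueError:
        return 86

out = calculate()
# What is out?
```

Step-by-step execution trace:
1. `calculate()` calls `process()`.
2. `process()` evaluates `int('12.5')`, which raises ValueError; it propagates to the caller.
3. `return 39` is not reached.
4. `except ValueError` in calculate matches → returns 86.
5. out = 86.
Result: 86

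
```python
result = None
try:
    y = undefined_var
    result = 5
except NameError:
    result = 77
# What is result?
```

Step-by-step execution trace:
1. `y = undefined_var` raises NameError.
2. `result = 5` is not reached.
3. `except NameError` matches → result = 77.
Result: 77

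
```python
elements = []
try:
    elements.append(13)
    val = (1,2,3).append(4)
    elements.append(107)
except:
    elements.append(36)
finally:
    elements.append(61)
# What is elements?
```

Step-by-step execution trace:
1. try: `elements.append(13)` → elements = [13].
2. `val = (1,2,3).append(4)` raises AttributeError; `elements.append(107)` is not reached.
3. bare `except` matches → `elements.append(36)` → elements = [13, 36].
4. finally always runs: `elements.append(61)` → elements = [13, 36, 61].
Result: [13, 36, 61]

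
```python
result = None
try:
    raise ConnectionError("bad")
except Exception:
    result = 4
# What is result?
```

Step-by-step execution trace:
1. `raise ConnectionError(...)` raises ConnectionError.
2. `except Exception` matches (ConnectionError is a subclass of Exception) → result = 4.
Result: 4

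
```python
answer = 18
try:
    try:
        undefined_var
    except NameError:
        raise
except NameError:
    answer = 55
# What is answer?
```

Step-by-step execution trace:
1. Inner try: `undefined_var` raises NameError.
2. Inner `except NameError` matches; bare `raise` re-raises the same NameError.
3. Outer `except NameError` matches → answer = 55.
Result: 55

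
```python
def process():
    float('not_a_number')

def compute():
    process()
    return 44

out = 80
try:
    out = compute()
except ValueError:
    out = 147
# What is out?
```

Step-by-step execution trace:
1. out starts at 80.
2. try: `compute()` calls `process()`.
3. `process()` evaluates `float('not_a_number')`, which raises ValueError; it propagates through compute (uncaught).
4. `return 44` in compute is not reached; the assignment to out does not complete.
5. `except ValueError` matches → out = 147.
Result: 147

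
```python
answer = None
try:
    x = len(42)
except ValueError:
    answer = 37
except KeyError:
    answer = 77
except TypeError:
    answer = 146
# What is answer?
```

Step-by-step execution trace:
1. `x = len(42)` raises TypeError.
2. `except ValueError` does not match TypeError; skipped.
3. `except KeyError` does not match TypeError; skipped.
4. `except TypeError` matches → answer = 146.
Result: 146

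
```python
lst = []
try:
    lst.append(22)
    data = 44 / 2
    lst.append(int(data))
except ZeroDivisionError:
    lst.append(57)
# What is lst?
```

Step-by-step execution trace:
1. try: `lst.append(22)` → lst = [22].
2. `data = 44 / 2` → data = 22.0. No exception raised.
3. `lst.append(int(data))` → lst = [22, 22].
4. `except ZeroDivisionError` is skipped (no exception was raised).
Result: [22, 22]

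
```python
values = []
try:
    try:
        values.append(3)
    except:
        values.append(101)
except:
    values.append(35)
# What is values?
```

Step-by-step execution trace:
1. Inner try: `values.append(3)` → values = [3]. No exception raised.
2. Inner `except` is skipped.
3. Inner try completes normally; outer `except` is skipped.
Result: [3]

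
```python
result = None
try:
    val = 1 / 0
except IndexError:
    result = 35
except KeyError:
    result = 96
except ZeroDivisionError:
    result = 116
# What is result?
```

Step-by-step execution trace:
1. `val = 1 / 0` raises ZeroDivisionError.
2. `except IndexError` does not match ZeroDivisionError; skipped.
3. `except KeyError` does not match ZeroDivisionError; skipped.
4. `except ZeroDivisionError` matches → result = 116.
Result: 116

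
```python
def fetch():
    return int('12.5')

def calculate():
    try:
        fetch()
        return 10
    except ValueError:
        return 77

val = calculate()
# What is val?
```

Step-by-step execution trace:
1. `calculate()` calls `fetch()`.
2. `fetch()` evaluates `int('12.5')`, which raises ValueError; it propagates to the caller.
3. `return 10` is not reached.
4. `except ValueError` in calculate matches → returns 77.
5. val = 77.
Result: 77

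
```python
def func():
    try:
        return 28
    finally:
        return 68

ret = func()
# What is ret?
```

Step-by-step execution trace:
1. `func()` enters try: `return 28` sets pending return value 28.
2. Before returning, `finally: return 68` runs and overrides the pending return.
3. func() returns 68 → ret = 68.
Result: 68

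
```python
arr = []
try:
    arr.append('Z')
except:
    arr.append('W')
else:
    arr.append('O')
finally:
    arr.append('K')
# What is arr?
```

Step-by-step execution trace:
1. try: `arr.append('Z')` → arr = ['Z']. No exception raised.
2. `except` is skipped.
3. `else` runs: `arr.append('O')` → arr = ['Z', 'O'].
4. `finally` always runs: `arr.append('K')` → arr = ['Z', 'O', 'K'].
Result: ['Z', 'O', 'K']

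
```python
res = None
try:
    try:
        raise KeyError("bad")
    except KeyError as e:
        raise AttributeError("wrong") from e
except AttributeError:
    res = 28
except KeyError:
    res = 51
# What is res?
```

Step-by-step execution trace:
1. Inner try raises KeyError; inner `except KeyError as e` catches it.
2. `raise AttributeError(...) from e` raises AttributeError (KeyError is attached as __cause__, but only AttributeError is active).
3. Outer `except AttributeError` matches → res = 28.
4. `except KeyError` is not reached.
Result: 28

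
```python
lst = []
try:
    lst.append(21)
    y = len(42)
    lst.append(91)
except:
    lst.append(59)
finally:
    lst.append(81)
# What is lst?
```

Step-by-step execution trace:
1. try: `lst.append(21)` → lst = [21].
2. `y = len(42)` raises TypeError; `lst.append(91)` is not reached.
3. bare `except` matches → `lst.append(59)` → lst = [21, 59].
4. finally always runs: `lst.append(81)` → lst = [21, 59, 81].
Result: [21, 59, 81]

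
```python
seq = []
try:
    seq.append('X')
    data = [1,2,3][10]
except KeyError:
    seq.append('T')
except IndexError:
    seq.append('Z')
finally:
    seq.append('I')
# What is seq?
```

Step-by-step execution trace:
1. try: `seq.append('X')` → seq = ['X'].
2. `data = [1,2,3][10]` raises IndexError.
3. `except KeyError` does not match IndexError; skipped.
4. `except IndexError` matches → `seq.append('Z')` → seq = ['X', 'Z'].
5. finally always runs: `seq.append('I')` → seq = ['X', 'Z', 'I'].
Result: ['X', 'Z', 'I']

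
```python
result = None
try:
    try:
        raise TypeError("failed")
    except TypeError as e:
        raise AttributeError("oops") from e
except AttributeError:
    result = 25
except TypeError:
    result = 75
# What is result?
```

Step-by-step execution trace:
1. Inner try raises TypeError; inner `except TypeError as e` catches it.
2. `raise AttributeError(...) from e` raises AttributeError (TypeError is attached as __cause__, but only AttributeError is active).
3. Outer `except AttributeError` matches → result = 25.
4. `except TypeError` is not reached.
Result: 25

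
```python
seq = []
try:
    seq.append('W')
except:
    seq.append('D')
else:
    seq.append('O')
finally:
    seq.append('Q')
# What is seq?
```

Step-by-step execution trace:
1. try: `seq.append('W')` → seq = ['W']. No exception raised.
2. `except` is skipped.
3. `else` runs: `seq.append('O')` → seq = ['W', 'O'].
4. `finally` always runs: `seq.append('Q')` → seq = ['W', 'O', 'Q'].
Result: ['W', 'O', 'Q']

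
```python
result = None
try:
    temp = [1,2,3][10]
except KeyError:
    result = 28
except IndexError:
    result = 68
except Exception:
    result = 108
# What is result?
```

Step-by-step execution trace:
1. `temp = [1,2,3][10]` raises IndexError.
2. `except KeyError` does not match IndexError; skipped.
3. `except IndexError` matches → result = 68.
4. Remaining except clauses are skipped.
Result: 68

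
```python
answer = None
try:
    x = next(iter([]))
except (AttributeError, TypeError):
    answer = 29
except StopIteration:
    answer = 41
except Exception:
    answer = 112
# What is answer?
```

Step-by-step execution trace:
1. `x = next(iter([]))` raises StopIteration.
2. `except (AttributeError, TypeError)` does not match StopIteration; skipped.
3. `except StopIteration` matches (exact type match) → answer = 41.
4. `except Exception` is not reached.
Result: 41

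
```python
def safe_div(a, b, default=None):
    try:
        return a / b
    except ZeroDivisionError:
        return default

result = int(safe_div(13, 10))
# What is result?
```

Step-by-step execution trace:
1. `safe_div(13, 10)` enters try: `return 13 / 10` → returns 1.3. No exception raised.
2. `except ZeroDivisionError` is skipped.
3. `int(1.3)` → 1 → result = 1.
Result: 1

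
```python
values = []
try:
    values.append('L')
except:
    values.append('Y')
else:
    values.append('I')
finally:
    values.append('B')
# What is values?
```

Step-by-step execution trace:
1. try: `values.append('L')` → values = ['L']. No exception raised.
2. `except` is skipped.
3. `else` runs: `values.append('I')` → values = ['L', 'I'].
4. `finally` always runs: `values.append('B')` → values = ['L', 'I', 'B'].
Result: ['L', 'I', 'B']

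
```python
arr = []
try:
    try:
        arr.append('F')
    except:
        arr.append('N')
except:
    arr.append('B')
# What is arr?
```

Step-by-step execution trace:
1. Inner try: `arr.append('F')` → arr = ['F']. No exception raised.
2. Inner `except` is skipped.
3. Inner try completes normally; outer `except` is skipped.
Result: ['F']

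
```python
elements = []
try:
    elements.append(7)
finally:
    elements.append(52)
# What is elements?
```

Step-by-step execution trace:
1. try: `elements.append(7)` → elements = [7].
2. The try body completes without raising.
3. finally always runs: `elements.append(52)` → elements = [7, 52].
Result: [7, 52]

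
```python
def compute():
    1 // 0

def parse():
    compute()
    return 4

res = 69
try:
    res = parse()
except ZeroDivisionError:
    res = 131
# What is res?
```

Step-by-step execution trace:
1. res starts at 69.
2. try: `parse()` calls `compute()`.
3. `compute()` evaluates `1 // 0`, which raises ZeroDivisionError; it propagates through parse (uncaught).
4. `return 4` in parse is not reached; the assignment to res does not complete.
5. `except ZeroDivisionError` matches → res = 131.
Result: 131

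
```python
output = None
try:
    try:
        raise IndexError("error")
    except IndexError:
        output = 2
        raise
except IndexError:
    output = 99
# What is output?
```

Step-by-step execution trace:
1. Inner try: `raise IndexError("error")` raises IndexError.
2. Inner `except IndexError` matches → output = 2.
3. bare `raise` re-raises the same IndexError.
4. Outer `except IndexError` matches → output = 99.
Result: 99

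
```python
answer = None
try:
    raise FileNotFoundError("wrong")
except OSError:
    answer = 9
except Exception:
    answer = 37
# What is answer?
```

Step-by-step execution trace:
1. `raise FileNotFoundError(...)` raises FileNotFoundError.
2. `except OSError` matches (FileNotFoundError is a subclass of OSError) → answer = 9.
3. `except Exception` is not reached.
Result: 9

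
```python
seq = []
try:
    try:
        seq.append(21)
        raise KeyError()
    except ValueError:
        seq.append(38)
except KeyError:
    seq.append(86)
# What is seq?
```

Step-by-step execution trace:
1. Inner try: `seq.append(21)` → seq = [21].
2. `raise KeyError()` raises KeyError.
3. Inner `except ValueError` does not match KeyError; exception propagates to outer try.
4. Outer `except KeyError` matches → `seq.append(86)` → seq = [21, 86].
Result: [21, 86]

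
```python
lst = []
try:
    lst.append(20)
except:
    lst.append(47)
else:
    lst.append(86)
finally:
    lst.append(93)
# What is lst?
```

Step-by-step execution trace:
1. try: `lst.append(20)` → lst = [20]. No exception raised.
2. `except` is skipped.
3. `else` runs: `lst.append(86)` → lst = [20, 86].
4. `finally` always runs: `lst.append(93)` → lst = [20, 86, 93].
Result: [20, 86, 93]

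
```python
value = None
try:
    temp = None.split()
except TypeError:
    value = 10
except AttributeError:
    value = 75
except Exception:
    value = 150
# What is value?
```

Step-by-step execution trace:
1. `temp = None.split()` raises AttributeError.
2. `except TypeError` does not match AttributeError; skipped.
3. `except AttributeError` matches → value = 75.
4. Remaining except clauses are skipped.
Result: 75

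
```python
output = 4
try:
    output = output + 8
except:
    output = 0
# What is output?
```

Step-by-step execution trace:
1. output starts at 4.
2. try: `output = output + 8` → output = 12. No exception raised.
3. `except` is skipped.
Result: 12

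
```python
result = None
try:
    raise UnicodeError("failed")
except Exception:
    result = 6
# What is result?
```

Step-by-step execution trace:
1. `raise UnicodeError(...)` raises UnicodeError.
2. `except Exception` matches (UnicodeError is a subclass of Exception) → result = 6.
Result: 6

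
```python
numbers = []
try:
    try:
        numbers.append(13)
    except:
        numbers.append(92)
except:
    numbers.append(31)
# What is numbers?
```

Step-by-step execution trace:
1. Inner try: `numbers.append(13)` → numbers = [13]. No exception raised.
2. Inner `except` is skipped.
3. Inner try completes normally; outer `except` is skipped.
Result: [13]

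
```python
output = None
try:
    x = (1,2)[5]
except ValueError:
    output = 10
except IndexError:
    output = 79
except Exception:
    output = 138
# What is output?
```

Step-by-step execution trace:
1. `x = (1,2)[5]` raises IndexError.
2. `except ValueError` does not match IndexError; skipped.
3. `except IndexError` matches → output = 79.
4. Remaining except clauses are skipped.
Result: 79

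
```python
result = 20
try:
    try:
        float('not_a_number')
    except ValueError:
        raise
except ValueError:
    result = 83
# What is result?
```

Step-by-step execution trace:
1. Inner try: `float('not_a_number')` raises ValueError.
2. Inner `except ValueError` matches; bare `raise` re-raises the same ValueError.
3. Outer `except ValueError` matches → result = 83.
Result: 83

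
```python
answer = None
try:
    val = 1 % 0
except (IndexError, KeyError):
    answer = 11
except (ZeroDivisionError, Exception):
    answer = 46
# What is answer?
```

Step-by-step execution trace:
1. `val = 1 % 0` raises ZeroDivisionError.
2. `except (IndexError, KeyError)` does not match ZeroDivisionError; skipped.
3. `except (ZeroDivisionError, Exception)` matches (ZeroDivisionError is in the tuple) → answer = 46.
Result: 46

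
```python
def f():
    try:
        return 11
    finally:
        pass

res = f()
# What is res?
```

Step-by-step execution trace:
1. `f()` enters try: `return 11` sets pending return value 11.
2. Before returning, `finally: pass` runs (no effect).
3. f() returns 11 → res = 11.
Result: 11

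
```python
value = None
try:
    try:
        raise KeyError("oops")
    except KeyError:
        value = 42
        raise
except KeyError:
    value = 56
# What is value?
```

Step-by-step execution trace:
1. Inner try: `raise KeyError("oops")` raises KeyError.
2. Inner `except KeyError` matches → value = 42.
3. bare `raise` re-raises the same KeyError.
4. Outer `except KeyError` matches → value = 56.
Result: 56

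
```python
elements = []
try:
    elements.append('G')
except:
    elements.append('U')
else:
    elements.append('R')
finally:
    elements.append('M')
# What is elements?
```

Step-by-step execution trace:
1. try: `elements.append('G')` → elements = ['G']. No exception raised.
2. `except` is skipped.
3. `else` runs: `elements.append('R')` → elements = ['G', 'R'].
4. `finally` always runs: `elements.append('M')` → elements = ['G', 'R', 'M'].
Result: ['G', 'R', 'M']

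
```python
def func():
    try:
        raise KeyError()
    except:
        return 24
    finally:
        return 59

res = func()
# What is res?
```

Step-by-step execution trace:
1. `func()` enters try: `raise KeyError()` raises KeyError.
2. bare `except` matches → `return 24` sets pending return value 24.
3. Before returning, `finally: return 59` runs and overrides the pending return.
4. func() returns 59 → res = 59.
Result: 59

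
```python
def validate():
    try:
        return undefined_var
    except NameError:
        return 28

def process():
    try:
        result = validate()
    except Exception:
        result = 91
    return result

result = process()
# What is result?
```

Step-by-step execution trace:
1. `process()` calls `validate()`.
2. In validate: `undefined_var` raises NameError; `except NameError` catches it → returns 28.
3. In process: `result = validate()` → result = 28. No exception reaches process.
4. `except Exception` is skipped; process returns 28.
5. result = 28.
Result: 28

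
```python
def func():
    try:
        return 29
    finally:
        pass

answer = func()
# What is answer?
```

Step-by-step execution trace:
1. `func()` enters try: `return 29` sets pending return value 29.
2. Before returning, `finally: pass` runs (no effect).
3. func() returns 29 → answer = 29.
Result: 29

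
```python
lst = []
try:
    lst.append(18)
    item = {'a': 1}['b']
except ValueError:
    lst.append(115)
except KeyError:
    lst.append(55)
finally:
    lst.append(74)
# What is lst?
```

Step-by-step execution trace:
1. try: `lst.append(18)` → lst = [18].
2. `item = {'a': 1}['b']` raises KeyError.
3. `except ValueError` does not match KeyError; skipped.
4. `except KeyError` matches → `lst.append(55)` → lst = [18, 55].
5. finally always runs: `lst.append(74)` → lst = [18, 55, 74].
Result: [18, 55, 74]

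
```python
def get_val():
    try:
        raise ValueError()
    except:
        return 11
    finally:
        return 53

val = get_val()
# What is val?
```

Step-by-step execution trace:
1. `get_val()` enters try: `raise ValueError()` raises ValueError.
2. bare `except` matches → `return 11` sets pending return value 11.
3. Before returning, `finally: return 53` runs and overrides the pending return.
4. get_val() returns 53 → val = 53.
Result: 53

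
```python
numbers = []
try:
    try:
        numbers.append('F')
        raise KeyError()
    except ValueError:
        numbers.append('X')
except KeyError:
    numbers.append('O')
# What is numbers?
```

Step-by-step execution trace:
1. Inner try: `numbers.append('F')` → numbers = ['F'].
2. `raise KeyError()` raises KeyError.
3. Inner `except ValueError` does not match KeyError; exception propagates to outer try.
4. Outer `except KeyError` matches → `numbers.append('O')` → numbers = ['F', 'O'].
Result: ['F', 'O']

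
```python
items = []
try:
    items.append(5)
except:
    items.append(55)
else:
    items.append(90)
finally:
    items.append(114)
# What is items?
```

Step-by-step execution trace:
1. try: `items.append(5)` → items = [5]. No exception raised.
2. `except` is skipped.
3. `else` runs: `items.append(90)` → items = [5, 90].
4. `finally` always runs: `items.append(114)` → items = [5, 90, 114].
Result: [5, 90, 114]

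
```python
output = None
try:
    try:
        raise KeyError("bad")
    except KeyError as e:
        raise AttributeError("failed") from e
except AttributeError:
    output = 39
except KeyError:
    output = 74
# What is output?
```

Step-by-step execution trace:
1. Inner try raises KeyError; inner `except KeyError as e` catches it.
2. `raise AttributeError(...) from e` raises AttributeError (KeyError is attached as __cause__, but only AttributeError is active).
3. Outer `except AttributeError` matches → output = 39.
4. `except KeyError` is not reached.
Result: 39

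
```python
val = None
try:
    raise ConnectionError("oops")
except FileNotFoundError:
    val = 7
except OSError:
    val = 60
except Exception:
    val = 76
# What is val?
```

Step-by-step execution trace:
1. `raise ConnectionError(...)` raises ConnectionError.
2. `except FileNotFoundError` does not match (ConnectionError is not a subclass of FileNotFoundError); skipped.
3. `except OSError` matches (ConnectionError is a subclass of OSError) → val = 60.
4. `except Exception` is not reached.
Result: 60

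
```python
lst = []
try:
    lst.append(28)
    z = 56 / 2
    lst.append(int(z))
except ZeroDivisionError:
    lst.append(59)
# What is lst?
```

Step-by-step execution trace:
1. try: `lst.append(28)` → lst = [28].
2. `z = 56 / 2` → z = 28.0. No exception raised.
3. `lst.append(int(z))` → lst = [28, 28].
4. `except ZeroDivisionError` is skipped (no exception was raised).
Result: [28, 28]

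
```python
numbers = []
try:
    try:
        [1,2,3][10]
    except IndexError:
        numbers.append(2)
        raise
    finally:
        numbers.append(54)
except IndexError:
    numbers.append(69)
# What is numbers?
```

Step-by-step execution trace:
1. Inner try: `[1,2,3][10]` raises IndexError.
2. Inner `except IndexError` matches → `numbers.append(2)` → numbers = [2].
3. bare `raise` re-raises IndexError.
4. Inner `finally` runs during unwinding: `numbers.append(54)` → numbers = [2, 54].
5. Outer `except IndexError` matches → `numbers.append(69)` → numbers = [2, 54, 69].
Result: [2, 54, 69]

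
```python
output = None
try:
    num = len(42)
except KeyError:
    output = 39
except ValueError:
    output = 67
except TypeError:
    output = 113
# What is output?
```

Step-by-step execution trace:
1. `num = len(42)` raises TypeError.
2. `except KeyError` does not match TypeError; skipped.
3. `except ValueError` does not match TypeError; skipped.
4. `except TypeError` matches → output = 113.
Result: 113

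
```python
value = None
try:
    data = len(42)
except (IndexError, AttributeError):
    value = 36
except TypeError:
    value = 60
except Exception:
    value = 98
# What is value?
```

Step-by-step execution trace:
1. `data = len(42)` raises TypeError.
2. `except (IndexError, AttributeError)` does not match TypeError; skipped.
3. `except TypeError` matches (exact type match) → value = 60.
4. `except Exception` is not reached.
Result: 60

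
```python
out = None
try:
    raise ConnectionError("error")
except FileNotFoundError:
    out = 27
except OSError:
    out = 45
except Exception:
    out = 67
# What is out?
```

Step-by-step execution trace:
1. `raise ConnectionError(...)` raises ConnectionError.
2. `except FileNotFoundError` does not match (ConnectionError is not a subclass of FileNotFoundError); skipped.
3. `except OSError` matches (ConnectionError is a subclass of OSError) → out = 45.
4. `except Exception` is not reached.
Result: 45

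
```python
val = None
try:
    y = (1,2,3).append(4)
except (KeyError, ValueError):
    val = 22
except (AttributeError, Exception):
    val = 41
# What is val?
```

Step-by-step execution trace:
1. `y = (1,2,3).append(4)` raises AttributeError.
2. `except (KeyError, ValueError)` does not match AttributeError; skipped.
3. `except (AttributeError, Exception)` matches (AttributeError is in the tuple) → val = 41.
Result: 41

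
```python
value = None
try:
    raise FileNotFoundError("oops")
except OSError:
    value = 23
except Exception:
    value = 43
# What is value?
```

Step-by-step execution trace:
1. `raise FileNotFoundError(...)` raises FileNotFoundError.
2. `except OSError` matches (FileNotFoundError is a subclass of OSError) → value = 23.
3. `except Exception` is not reached.
Result: 23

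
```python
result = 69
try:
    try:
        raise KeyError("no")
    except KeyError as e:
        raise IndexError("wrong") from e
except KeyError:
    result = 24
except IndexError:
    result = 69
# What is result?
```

Step-by-step execution trace:
1. Inner try raises KeyError; inner `except KeyError as e` catches it.
2. `raise IndexError(...) from e` raises IndexError (KeyError is attached as __cause__, but only IndexError is active).
3. Outer `except KeyError` does not match IndexError; skipped.
4. Outer `except IndexError` matches → result = 69.
Result: 69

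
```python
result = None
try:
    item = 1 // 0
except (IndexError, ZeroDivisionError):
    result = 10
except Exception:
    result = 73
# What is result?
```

Step-by-step execution trace:
1. `item = 1 // 0` raises ZeroDivisionError.
2. `except (IndexError, ZeroDivisionError)` matches (ZeroDivisionError is in the tuple) → result = 10.
3. `except Exception` is not reached.
Result: 10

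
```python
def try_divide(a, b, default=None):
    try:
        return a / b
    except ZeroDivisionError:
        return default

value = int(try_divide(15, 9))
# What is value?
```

Step-by-step execution trace:
1. `try_divide(15, 9)` enters try: `return 15 / 9` → returns 1.6666666666666667. No exception raised.
2. `except ZeroDivisionError` is skipped.
3. `int(1.6666666666666667)` → 1 → value = 1.
Result: 1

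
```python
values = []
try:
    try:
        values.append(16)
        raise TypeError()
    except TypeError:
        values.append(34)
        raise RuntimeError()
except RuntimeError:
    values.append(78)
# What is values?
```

Step-by-step execution trace:
1. Inner try: `values.append(16)` → values = [16].
2. `raise TypeError()` raises TypeError.
3. Inner `except TypeError` matches → `values.append(34)` → values = [16, 34].
4. `raise RuntimeError()` raises RuntimeError; propagates to outer try.
5. Outer `except RuntimeError` matches → `values.append(78)` → values = [16, 34, 78].
Result: [16, 34, 78]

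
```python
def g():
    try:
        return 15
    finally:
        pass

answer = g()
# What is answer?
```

Step-by-step execution trace:
1. `g()` enters try: `return 15` sets pending return value 15.
2. Before returning, `finally: pass` runs (no effect).
3. g() returns 15 → answer = 15.
Result: 15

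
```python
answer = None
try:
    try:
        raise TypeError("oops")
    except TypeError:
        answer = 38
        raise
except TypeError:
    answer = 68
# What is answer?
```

Step-by-step execution trace:
1. Inner try: `raise TypeError("oops")` raises TypeError.
2. Inner `except TypeError` matches → answer = 38.
3. bare `raise` re-raises the same TypeError.
4. Outer `except TypeError` matches → answer = 68.
Result: 68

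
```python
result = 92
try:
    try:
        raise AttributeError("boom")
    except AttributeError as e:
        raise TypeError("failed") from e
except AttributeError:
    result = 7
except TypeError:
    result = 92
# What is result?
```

Step-by-step execution trace:
1. Inner try raises AttributeError; inner `except AttributeError as e` catches it.
2. `raise TypeError(...) from e` raises TypeError (AttributeError is attached as __cause__, but only TypeError is active).
3. Outer `except AttributeError` does not match TypeError; skipped.
4. Outer `except TypeError` matches → result = 92.
Result: 92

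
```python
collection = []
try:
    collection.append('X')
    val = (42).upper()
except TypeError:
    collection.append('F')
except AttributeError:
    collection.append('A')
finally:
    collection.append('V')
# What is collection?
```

Step-by-step execution trace:
1. try: `collection.append('X')` → collection = ['X'].
2. `val = (42).upper()` raises AttributeError.
3. `except TypeError` does not match AttributeError; skipped.
4. `except AttributeError` matches → `collection.append('A')` → collection = ['X', 'A'].
5. finally always runs: `collection.append('V')` → collection = ['X', 'A', 'V'].
Result: ['X', 'A', 'V']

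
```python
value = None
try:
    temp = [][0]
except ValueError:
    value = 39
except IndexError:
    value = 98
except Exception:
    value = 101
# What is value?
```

Step-by-step execution trace:
1. `temp = [][0]` raises IndexError.
2. `except ValueError` does not match IndexError; skipped.
3. `except IndexError` matches → value = 98.
4. Remaining except clauses are skipped.
Result: 98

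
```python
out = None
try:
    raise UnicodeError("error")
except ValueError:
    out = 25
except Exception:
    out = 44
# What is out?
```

Step-by-step execution trace:
1. `raise UnicodeError(...)` raises UnicodeError.
2. `except ValueError` matches (UnicodeError is a subclass of ValueError) → out = 25.
3. `except Exception` is not reached.
Result: 25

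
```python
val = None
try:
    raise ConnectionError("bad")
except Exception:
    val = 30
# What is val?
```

Step-by-step execution trace:
1. `raise ConnectionError(...)` raises ConnectionError.
2. `except Exception` matches (ConnectionError is a subclass of Exception) → val = 30.
Result: 30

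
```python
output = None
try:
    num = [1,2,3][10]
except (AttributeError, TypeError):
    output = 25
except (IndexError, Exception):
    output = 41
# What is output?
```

Step-by-step execution trace:
1. `num = [1,2,3][10]` raises IndexError.
2. `except (AttributeError, TypeError)` does not match IndexError; skipped.
3. `except (IndexError, Exception)` matches (IndexError is in the tuple) → output = 41.
Result: 41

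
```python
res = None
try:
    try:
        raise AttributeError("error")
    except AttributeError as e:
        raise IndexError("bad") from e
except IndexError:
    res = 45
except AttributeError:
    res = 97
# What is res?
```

Step-by-step execution trace:
1. Inner try raises AttributeError; inner `except AttributeError as e` catches it.
2. `raise IndexError(...) from e` raises IndexError (AttributeError is attached as __cause__, but only IndexError is active).
3. Outer `except IndexError` matches → res = 45.
4. `except AttributeError` is not reached.
Result: 45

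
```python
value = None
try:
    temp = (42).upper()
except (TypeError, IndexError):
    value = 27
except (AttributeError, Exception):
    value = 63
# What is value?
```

Step-by-step execution trace:
1. `temp = (42).upper()` raises AttributeError.
2. `except (TypeError, IndexError)` does not match AttributeError; skipped.
3. `except (AttributeError, Exception)` matches (AttributeError is in the tuple) → value = 63.
Result: 63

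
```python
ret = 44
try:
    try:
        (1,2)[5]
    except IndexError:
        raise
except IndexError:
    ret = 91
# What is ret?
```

Step-by-step execution trace:
1. Inner try: `(1,2)[5]` raises IndexError.
2. Inner `except IndexError` matches; bare `raise` re-raises the same IndexError.
3. Outer `except IndexError` matches → ret = 91.
Result: 91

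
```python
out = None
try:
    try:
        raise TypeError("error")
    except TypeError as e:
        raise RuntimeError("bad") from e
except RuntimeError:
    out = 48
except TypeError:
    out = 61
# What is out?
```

Step-by-step execution trace:
1. Inner try raises TypeError; inner `except TypeError as e` catches it.
2. `raise RuntimeError(...) from e` raises RuntimeError (TypeError is attached as __cause__, but only RuntimeError is active).
3. Outer `except RuntimeError` matches → out = 48.
4. `except TypeError` is not reached.
Result: 48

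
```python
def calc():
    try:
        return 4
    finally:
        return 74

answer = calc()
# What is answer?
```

Step-by-step execution trace:
1. `calc()` enters try: `return 4` sets pending return value 4.
2. Before returning, `finally: return 74` runs and overrides the pending return.
3. calc() returns 74 → answer = 74.
Result: 74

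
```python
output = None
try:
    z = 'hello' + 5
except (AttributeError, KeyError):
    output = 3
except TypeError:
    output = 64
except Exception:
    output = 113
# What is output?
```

Step-by-step execution trace:
1. `z = 'hello' + 5` raises TypeError.
2. `except (AttributeError, KeyError)` does not match TypeError; skipped.
3. `except TypeError` matches (exact type match) → output = 64.
4. `except Exception` is not reached.
Result: 64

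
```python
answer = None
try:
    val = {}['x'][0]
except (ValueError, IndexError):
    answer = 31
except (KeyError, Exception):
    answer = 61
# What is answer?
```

Step-by-step execution trace:
1. `val = {}['x'][0]` raises KeyError.
2. `except (ValueError, IndexError)` does not match KeyError; skipped.
3. `except (KeyError, Exception)` matches (KeyError is in the tuple) → answer = 61.
Result: 61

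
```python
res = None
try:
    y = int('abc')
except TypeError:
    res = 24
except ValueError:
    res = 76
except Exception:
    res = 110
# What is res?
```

Step-by-step execution trace:
1. `y = int('abc')` raises ValueError.
2. `except TypeError` does not match ValueError; skipped.
3. `except ValueError` matches → res = 76.
4. Remaining except clauses are skipped.
Result: 76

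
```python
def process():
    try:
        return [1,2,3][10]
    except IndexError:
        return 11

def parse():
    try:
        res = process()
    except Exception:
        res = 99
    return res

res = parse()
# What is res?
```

Step-by-step execution trace:
1. `parse()` calls `process()`.
2. In process: `[1,2,3][10]` raises IndexError; `except IndexError` catches it → returns 11.
3. In parse: `res = process()` → res = 11. No exception reaches parse.
4. `except Exception` is skipped; parse returns 11.
5. res = 11.
Result: 11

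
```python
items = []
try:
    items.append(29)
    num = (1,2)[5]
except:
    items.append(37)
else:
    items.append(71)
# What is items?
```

Step-by-step execution trace:
1. try: `items.append(29)` → items = [29].
2. `num = (1,2)[5]` raises IndexError.
3. bare `except` matches → `items.append(37)` → items = [29, 37].
4. `else` is skipped (an exception was raised).
Result: [29, 37]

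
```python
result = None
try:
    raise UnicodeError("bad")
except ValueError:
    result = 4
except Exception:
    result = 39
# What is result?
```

Step-by-step execution trace:
1. `raise UnicodeError(...)` raises UnicodeError.
2. `except ValueError` matches (UnicodeError is a subclass of ValueError) → result = 4.
3. `except Exception` is not reached.
Result: 4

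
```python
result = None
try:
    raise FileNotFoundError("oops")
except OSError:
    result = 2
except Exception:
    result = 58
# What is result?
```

Step-by-step execution trace:
1. `raise FileNotFoundError(...)` raises FileNotFoundError.
2. `except OSError` matches (FileNotFoundError is a subclass of OSError) → result = 2.
3. `except Exception` is not reached.
Result: 2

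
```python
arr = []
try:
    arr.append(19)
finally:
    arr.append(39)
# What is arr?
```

Step-by-step execution trace:
1. try: `arr.append(19)` → arr = [19].
2. The try body completes without raising.
3. finally always runs: `arr.append(39)` → arr = [19, 39].
Result: [19, 39]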